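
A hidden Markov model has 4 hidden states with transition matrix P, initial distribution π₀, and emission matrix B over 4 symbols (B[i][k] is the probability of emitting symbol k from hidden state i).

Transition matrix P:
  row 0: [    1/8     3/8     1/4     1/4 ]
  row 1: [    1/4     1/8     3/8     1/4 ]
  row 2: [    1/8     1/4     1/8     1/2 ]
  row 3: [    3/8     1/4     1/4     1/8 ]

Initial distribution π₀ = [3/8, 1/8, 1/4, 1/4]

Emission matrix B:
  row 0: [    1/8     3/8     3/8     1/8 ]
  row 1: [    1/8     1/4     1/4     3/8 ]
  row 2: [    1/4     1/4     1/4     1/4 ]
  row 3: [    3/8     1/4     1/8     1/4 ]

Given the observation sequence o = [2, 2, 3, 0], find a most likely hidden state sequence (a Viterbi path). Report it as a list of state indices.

t=0: δ = [1.406e-01, 3.125e-02, 6.250e-02, 3.125e-02]  (obs o_0=2)
t=1: δ = [6.592e-03, 1.318e-02, 8.789e-03, 4.395e-03]  ψ = [0, 0, 0, 0]  (obs o_1=2)
t=2: δ = [4.120e-04, 9.270e-04, 1.236e-03, 1.099e-03]  ψ = [1, 0, 1, 2]  (obs o_2=3)
t=3: δ = [5.150e-05, 3.862e-05, 8.690e-05, 2.317e-04]  ψ = [3, 2, 1, 2]  (obs o_3=0)
backtrack: best end state = 3; path = [0, 1, 2, 3]

path = [0, 1, 2, 3]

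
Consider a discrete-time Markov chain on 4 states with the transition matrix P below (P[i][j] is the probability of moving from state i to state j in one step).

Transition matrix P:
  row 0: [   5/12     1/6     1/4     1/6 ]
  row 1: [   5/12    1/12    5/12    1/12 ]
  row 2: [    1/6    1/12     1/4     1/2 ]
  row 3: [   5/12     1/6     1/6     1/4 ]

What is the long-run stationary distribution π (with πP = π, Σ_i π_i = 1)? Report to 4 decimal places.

π = [0.3540, 0.1346, 0.2507, 0.2607]

Balance equations π_j = Σ_i π_i·P[i][j]:
  π_0 = 5/12·π_0 + 5/12·π_1 + 1/6·π_2 + 5/12·π_3
  π_1 = 1/6·π_0 + 1/12·π_1 + 1/12·π_2 + 1/6·π_3
  π_2 = 1/4·π_0 + 5/12·π_1 + 1/4·π_2 + 1/6·π_3
  normalize: π_0 + π_1 + π_2 + π_3 = 1
Solving the linear system gives exactly π = [634/1791, 241/1791, 449/1791, 467/1791].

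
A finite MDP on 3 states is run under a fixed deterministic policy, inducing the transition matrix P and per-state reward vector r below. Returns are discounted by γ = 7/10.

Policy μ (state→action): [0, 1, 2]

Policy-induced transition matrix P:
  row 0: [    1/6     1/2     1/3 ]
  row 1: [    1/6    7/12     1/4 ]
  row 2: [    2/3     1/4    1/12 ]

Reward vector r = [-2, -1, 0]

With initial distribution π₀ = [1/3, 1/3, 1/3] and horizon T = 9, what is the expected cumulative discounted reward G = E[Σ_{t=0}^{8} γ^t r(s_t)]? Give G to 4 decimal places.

G = -3.3459

t=0: π = [0.3333, 0.3333, 0.3333], E[r] = -1.0000, γ^t·E[r] = -1.000000, running G = -1.000000
t=1: π = [0.3333, 0.4444, 0.2222], E[r] = -1.1111, γ^t·E[r] = -0.777778, running G = -1.777778
t=2: π = [0.2778, 0.4815, 0.2407], E[r] = -1.0370, γ^t·E[r] = -0.508148, running G = -2.285926
t=3: π = [0.2870, 0.4799, 0.2330], E[r] = -1.0540, γ^t·E[r] = -0.361526, running G = -2.647452
t=4: π = [0.2832, 0.4817, 0.2351], E[r] = -1.0481, γ^t·E[r] = -0.251648, running G = -2.899100
t=5: π = [0.2842, 0.4814, 0.2344], E[r] = -1.0498, γ^t·E[r] = -0.176438, running G = -3.075538
t=6: π = [0.2839, 0.4815, 0.2346], E[r] = -1.0493, γ^t·E[r] = -0.123445, running G = -3.198983
t=7: π = [0.2840, 0.4815, 0.2346], E[r] = -1.0494, γ^t·E[r] = -0.086424, running G = -3.285407
t=8: π = [0.2839, 0.4815, 0.2346], E[r] = -1.0494, γ^t·E[r] = -0.060494, running G = -3.345901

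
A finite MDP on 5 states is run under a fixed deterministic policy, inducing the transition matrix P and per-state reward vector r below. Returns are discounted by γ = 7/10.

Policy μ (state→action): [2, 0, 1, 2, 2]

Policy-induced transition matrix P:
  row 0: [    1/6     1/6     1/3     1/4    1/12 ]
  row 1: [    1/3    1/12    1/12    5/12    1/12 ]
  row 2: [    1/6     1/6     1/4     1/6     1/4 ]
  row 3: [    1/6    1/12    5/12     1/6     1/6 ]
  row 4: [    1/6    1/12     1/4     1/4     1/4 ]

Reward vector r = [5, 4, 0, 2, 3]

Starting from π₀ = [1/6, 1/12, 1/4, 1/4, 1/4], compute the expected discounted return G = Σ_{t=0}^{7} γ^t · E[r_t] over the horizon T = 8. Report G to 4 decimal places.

t=0: π = [0.1667, 0.0833, 0.2500, 0.2500, 0.2500], E[r] = 2.4167, γ^t·E[r] = 2.416667, running G = 2.416667
t=1: π = [0.1806, 0.1181, 0.2917, 0.2222, 0.1875], E[r] = 2.3819, γ^t·E[r] = 1.667361, running G = 4.084028
t=2: π = [0.1863, 0.1227, 0.2824, 0.2269, 0.1817], E[r] = 2.4213, γ^t·E[r] = 1.186435, running G = 5.270463
t=3: π = [0.1871, 0.1224, 0.2829, 0.2280, 0.1796], E[r] = 2.4199, γ^t·E[r] = 0.830041, running G = 6.100504
t=4: π = [0.1871, 0.1225, 0.2832, 0.2278, 0.1794], E[r] = 2.4192, γ^t·E[r] = 0.580855, running G = 6.681360
t=5: π = [0.1871, 0.1225, 0.2831, 0.2278, 0.1794], E[r] = 2.4194, γ^t·E[r] = 0.406633, running G = 7.087993
t=6: π = [0.1871, 0.1225, 0.2831, 0.2278, 0.1794], E[r] = 2.4194, γ^t·E[r] = 0.284643, running G = 7.372636
t=7: π = [0.1871, 0.1225, 0.2831, 0.2278, 0.1794], E[r] = 2.4194, γ^t·E[r] = 0.199250, running G = 7.571886

G = 7.5719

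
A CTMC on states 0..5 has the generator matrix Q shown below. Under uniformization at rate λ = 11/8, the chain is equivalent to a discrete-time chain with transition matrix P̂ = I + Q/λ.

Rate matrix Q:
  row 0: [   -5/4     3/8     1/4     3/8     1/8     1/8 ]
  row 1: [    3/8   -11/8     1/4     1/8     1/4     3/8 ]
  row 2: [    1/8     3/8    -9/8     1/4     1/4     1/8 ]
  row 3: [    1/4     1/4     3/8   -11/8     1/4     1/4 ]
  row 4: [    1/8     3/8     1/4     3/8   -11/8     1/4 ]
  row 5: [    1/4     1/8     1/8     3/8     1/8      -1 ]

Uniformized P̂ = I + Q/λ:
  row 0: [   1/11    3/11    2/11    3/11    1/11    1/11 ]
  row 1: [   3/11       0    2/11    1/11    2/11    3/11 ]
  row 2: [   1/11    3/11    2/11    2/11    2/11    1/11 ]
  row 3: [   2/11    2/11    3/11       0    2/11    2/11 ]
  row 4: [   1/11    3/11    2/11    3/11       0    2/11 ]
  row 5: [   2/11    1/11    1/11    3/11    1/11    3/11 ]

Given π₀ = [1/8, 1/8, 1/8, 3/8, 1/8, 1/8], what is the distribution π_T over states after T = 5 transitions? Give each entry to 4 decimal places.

π = [0.1557, 0.1753, 0.1812, 0.1761, 0.1278, 0.1839]

t=0: π = [0.1250, 0.1250, 0.1250, 0.3750, 0.1250, 0.1250]
t=1: π = [0.1591, 0.1818, 0.2045, 0.1364, 0.1364, 0.1818]
t=2: π = [0.1529, 0.1777, 0.1777, 0.1839, 0.1260, 0.1818]
t=3: π = [0.1565, 0.1745, 0.1820, 0.1741, 0.1285, 0.1844]
t=4: π = [0.1552, 0.1758, 0.1809, 0.1770, 0.1275, 0.1837]
t=5: π = [0.1557, 0.1753, 0.1812, 0.1761, 0.1278, 0.1839]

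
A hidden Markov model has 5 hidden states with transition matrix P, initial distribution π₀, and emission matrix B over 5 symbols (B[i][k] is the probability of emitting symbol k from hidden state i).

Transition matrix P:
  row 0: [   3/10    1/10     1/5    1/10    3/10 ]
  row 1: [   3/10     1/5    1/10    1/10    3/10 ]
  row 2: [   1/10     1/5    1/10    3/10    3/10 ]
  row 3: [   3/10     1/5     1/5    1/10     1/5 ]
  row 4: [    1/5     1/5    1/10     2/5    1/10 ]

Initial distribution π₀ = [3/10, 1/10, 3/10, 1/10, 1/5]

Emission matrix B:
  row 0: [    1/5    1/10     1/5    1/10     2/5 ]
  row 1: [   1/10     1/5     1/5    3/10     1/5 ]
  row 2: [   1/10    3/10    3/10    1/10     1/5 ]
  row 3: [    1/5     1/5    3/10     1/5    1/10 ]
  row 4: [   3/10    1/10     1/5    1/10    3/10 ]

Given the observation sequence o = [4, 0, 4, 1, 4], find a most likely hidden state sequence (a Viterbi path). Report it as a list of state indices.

t=0: δ = [1.200e-01, 2.000e-02, 6.000e-02, 1.000e-02, 6.000e-02]  (obs o_0=4)
t=1: δ = [7.200e-03, 1.200e-03, 2.400e-03, 4.800e-03, 1.080e-02]  ψ = [0, 0, 0, 4, 0]  (obs o_1=0)
t=2: δ = [8.640e-04, 4.320e-04, 2.880e-04, 4.320e-04, 6.480e-04]  ψ = [0, 4, 0, 4, 0]  (obs o_2=4)
t=3: δ = [2.592e-05, 2.592e-05, 5.184e-05, 5.184e-05, 2.592e-05]  ψ = [0, 4, 0, 4, 0]  (obs o_3=1)
t=4: δ = [6.221e-06, 2.074e-06, 2.074e-06, 1.555e-06, 4.666e-06]  ψ = [3, 2, 3, 2, 2]  (obs o_4=4)
backtrack: best end state = 0; path = [0, 0, 4, 3, 0]

path = [0, 0, 4, 3, 0]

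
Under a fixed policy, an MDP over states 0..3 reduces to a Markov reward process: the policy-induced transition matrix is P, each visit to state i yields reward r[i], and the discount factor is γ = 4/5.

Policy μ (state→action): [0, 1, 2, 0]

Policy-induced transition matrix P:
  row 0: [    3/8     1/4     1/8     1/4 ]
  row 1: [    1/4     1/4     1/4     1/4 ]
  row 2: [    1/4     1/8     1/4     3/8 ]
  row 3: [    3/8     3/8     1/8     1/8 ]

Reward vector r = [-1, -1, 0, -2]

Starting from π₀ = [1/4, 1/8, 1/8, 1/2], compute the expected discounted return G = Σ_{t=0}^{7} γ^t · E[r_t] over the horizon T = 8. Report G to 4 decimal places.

G = -4.7212

t=0: π = [0.2500, 0.1250, 0.1250, 0.5000], E[r] = -1.3750, γ^t·E[r] = -1.375000, running G = -1.375000
t=1: π = [0.3438, 0.2969, 0.1563, 0.2031], E[r] = -1.0469, γ^t·E[r] = -0.837500, running G = -2.212500
t=2: π = [0.3184, 0.2559, 0.1816, 0.2441], E[r] = -1.0625, γ^t·E[r] = -0.680000, running G = -2.892500
t=3: π = [0.3203, 0.2578, 0.1797, 0.2422], E[r] = -1.0625, γ^t·E[r] = -0.544000, running G = -3.436500
t=4: π = [0.3203, 0.2578, 0.1797, 0.2422], E[r] = -1.0625, γ^t·E[r] = -0.435200, running G = -3.871700
t=5: π = [0.3203, 0.2578, 0.1797, 0.2422], E[r] = -1.0625, γ^t·E[r] = -0.348160, running G = -4.219860
t=6: π = [0.3203, 0.2578, 0.1797, 0.2422], E[r] = -1.0625, γ^t·E[r] = -0.278528, running G = -4.498388
t=7: π = [0.3203, 0.2578, 0.1797, 0.2422], E[r] = -1.0625, γ^t·E[r] = -0.222822, running G = -4.721210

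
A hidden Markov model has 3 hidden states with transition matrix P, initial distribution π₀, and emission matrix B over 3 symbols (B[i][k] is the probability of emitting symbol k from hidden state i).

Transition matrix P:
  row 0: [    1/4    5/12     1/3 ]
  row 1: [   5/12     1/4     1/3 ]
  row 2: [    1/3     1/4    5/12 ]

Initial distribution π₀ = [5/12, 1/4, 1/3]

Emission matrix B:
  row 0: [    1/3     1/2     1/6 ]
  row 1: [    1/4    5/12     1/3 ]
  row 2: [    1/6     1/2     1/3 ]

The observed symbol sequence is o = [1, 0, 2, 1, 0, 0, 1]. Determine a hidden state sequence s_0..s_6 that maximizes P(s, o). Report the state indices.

path = [2, 0, 1, 0, 1, 0, 1]

t=0: δ = [2.083e-01, 1.042e-01, 1.667e-01]  (obs o_0=1)
t=1: δ = [1.852e-02, 2.170e-02, 1.157e-02]  ψ = [2, 0, 0]  (obs o_1=0)
t=2: δ = [1.507e-03, 2.572e-03, 2.411e-03]  ψ = [1, 0, 1]  (obs o_2=2)
t=3: δ = [5.358e-04, 2.679e-04, 5.023e-04]  ψ = [1, 1, 2]  (obs o_3=1)
t=4: δ = [5.582e-05, 5.582e-05, 3.489e-05]  ψ = [2, 0, 2]  (obs o_4=0)
t=5: δ = [7.752e-06, 5.814e-06, 3.101e-06]  ψ = [1, 0, 0]  (obs o_5=0)
t=6: δ = [1.211e-06, 1.346e-06, 1.292e-06]  ψ = [1, 0, 0]  (obs o_6=1)
backtrack: best end state = 1; path = [2, 0, 1, 0, 1, 0, 1]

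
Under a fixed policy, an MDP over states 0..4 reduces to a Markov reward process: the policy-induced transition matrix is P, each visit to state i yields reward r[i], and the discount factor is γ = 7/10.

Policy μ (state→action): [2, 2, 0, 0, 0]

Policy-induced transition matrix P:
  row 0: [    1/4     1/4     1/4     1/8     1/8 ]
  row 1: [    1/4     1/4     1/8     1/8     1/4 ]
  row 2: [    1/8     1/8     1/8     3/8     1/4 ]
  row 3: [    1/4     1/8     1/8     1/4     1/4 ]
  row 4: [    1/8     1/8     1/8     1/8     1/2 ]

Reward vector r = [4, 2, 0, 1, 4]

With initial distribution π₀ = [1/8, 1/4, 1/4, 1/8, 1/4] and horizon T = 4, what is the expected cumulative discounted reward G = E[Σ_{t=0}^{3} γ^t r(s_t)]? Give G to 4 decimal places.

G = 5.9531

t=0: π = [0.1250, 0.2500, 0.2500, 0.1250, 0.2500], E[r] = 2.1250, γ^t·E[r] = 2.125000, running G = 2.125000
t=1: π = [0.1875, 0.1719, 0.1406, 0.2031, 0.2969], E[r] = 2.4844, γ^t·E[r] = 1.739063, running G = 3.864063
t=2: π = [0.1953, 0.1699, 0.1484, 0.1855, 0.3008], E[r] = 2.5098, γ^t·E[r] = 1.229785, running G = 5.093848
t=3: π = [0.1938, 0.1707, 0.1494, 0.1853, 0.3008], E[r] = 2.5051, γ^t·E[r] = 0.859259, running G = 5.953106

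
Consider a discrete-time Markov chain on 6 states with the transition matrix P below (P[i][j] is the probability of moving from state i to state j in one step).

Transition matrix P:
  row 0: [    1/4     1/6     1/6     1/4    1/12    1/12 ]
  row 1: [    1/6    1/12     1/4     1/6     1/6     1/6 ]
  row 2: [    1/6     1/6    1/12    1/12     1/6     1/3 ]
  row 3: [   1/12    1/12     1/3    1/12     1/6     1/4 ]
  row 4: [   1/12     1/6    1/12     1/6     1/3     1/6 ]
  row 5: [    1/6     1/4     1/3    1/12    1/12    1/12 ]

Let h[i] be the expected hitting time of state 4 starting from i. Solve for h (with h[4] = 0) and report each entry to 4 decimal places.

First-step conditioning: h[4] = 0; for i ≠ 4, h[i] = 1 + Σ_k P[i][k]·h[k].
  h[0] = 1 + 1/4·h[0] + 1/6·h[1] + 1/6·h[2] + 1/4·h[3] + 1/12·h[5]
  h[1] = 1 + 1/6·h[0] + 1/12·h[1] + 1/4·h[2] + 1/6·h[3] + 1/6·h[5]
  h[2] = 1 + 1/6·h[0] + 1/6·h[1] + 1/12·h[2] + 1/12·h[3] + 1/3·h[5]
  h[3] = 1 + 1/12·h[0] + 1/12·h[1] + 1/3·h[2] + 1/12·h[3] + 1/4·h[5]
  h[5] = 1 + 1/6·h[0] + 1/4·h[1] + 1/3·h[2] + 1/12·h[3] + 1/12·h[5]
Solving the 5×5 linear system over states ≠ 4 gives exactly h = [113832/14407, 105120/14407, 106284/14407, 105168/14407, 0, 113292/14407] (h[4] = 0 is the target).

h = [7.9012, 7.2965, 7.3772, 7.2998, 0.0000, 7.8637]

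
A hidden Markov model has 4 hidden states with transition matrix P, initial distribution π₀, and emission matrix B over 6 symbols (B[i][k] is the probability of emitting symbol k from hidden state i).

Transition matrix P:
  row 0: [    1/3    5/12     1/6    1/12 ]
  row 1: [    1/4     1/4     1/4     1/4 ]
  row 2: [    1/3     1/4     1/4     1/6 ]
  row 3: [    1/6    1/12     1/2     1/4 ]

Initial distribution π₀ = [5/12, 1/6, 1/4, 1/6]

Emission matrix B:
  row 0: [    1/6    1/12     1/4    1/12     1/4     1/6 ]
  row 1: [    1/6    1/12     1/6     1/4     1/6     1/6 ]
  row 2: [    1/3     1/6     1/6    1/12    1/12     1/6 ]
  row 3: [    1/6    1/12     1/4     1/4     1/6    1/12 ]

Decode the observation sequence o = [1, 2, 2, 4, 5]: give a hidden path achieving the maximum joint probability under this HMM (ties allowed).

t=0: δ = [3.472e-02, 1.389e-02, 4.167e-02, 1.389e-02]  (obs o_0=1)
t=1: δ = [3.472e-03, 2.411e-03, 1.736e-03, 1.736e-03]  ψ = [2, 0, 2, 2]  (obs o_1=2)
t=2: δ = [2.894e-04, 2.411e-04, 1.447e-04, 1.507e-04]  ψ = [0, 0, 3, 1]  (obs o_2=2)
t=3: δ = [2.411e-05, 2.009e-05, 6.279e-06, 1.005e-05]  ψ = [0, 0, 3, 1]  (obs o_3=4)
t=4: δ = [1.340e-06, 1.674e-06, 8.372e-07, 4.186e-07]  ψ = [0, 0, 1, 1]  (obs o_4=5)
backtrack: best end state = 1; path = [2, 0, 0, 0, 1]

path = [2, 0, 0, 0, 1]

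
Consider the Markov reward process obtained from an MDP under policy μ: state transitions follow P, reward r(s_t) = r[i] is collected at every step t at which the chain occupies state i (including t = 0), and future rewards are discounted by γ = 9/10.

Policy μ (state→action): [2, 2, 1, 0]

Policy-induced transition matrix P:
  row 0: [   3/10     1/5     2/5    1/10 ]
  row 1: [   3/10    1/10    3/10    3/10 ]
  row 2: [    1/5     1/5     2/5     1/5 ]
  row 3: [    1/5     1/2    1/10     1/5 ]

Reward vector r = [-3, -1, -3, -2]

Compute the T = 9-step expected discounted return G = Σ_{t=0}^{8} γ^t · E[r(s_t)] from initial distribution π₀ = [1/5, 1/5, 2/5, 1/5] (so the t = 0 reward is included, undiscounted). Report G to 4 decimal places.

G = -14.3291

t=0: π = [0.2000, 0.2000, 0.4000, 0.2000], E[r] = -2.4000, γ^t·E[r] = -2.400000, running G = -2.400000
t=1: π = [0.2400, 0.2400, 0.3200, 0.2000], E[r] = -2.3200, γ^t·E[r] = -2.088000, running G = -4.488000
t=2: π = [0.2480, 0.2360, 0.3160, 0.2000], E[r] = -2.3280, γ^t·E[r] = -1.885680, running G = -6.373680
t=3: π = [0.2484, 0.2364, 0.3164, 0.1988], E[r] = -2.3284, γ^t·E[r] = -1.697404, running G = -8.071084
t=4: π = [0.2485, 0.2360, 0.3167, 0.1988], E[r] = -2.3292, γ^t·E[r] = -1.528188, running G = -9.599272
t=5: π = [0.2484, 0.2360, 0.3168, 0.1988], E[r] = -2.3292, γ^t·E[r] = -1.375350, running G = -10.974622
t=6: π = [0.2484, 0.2360, 0.3168, 0.1988], E[r] = -2.3292, γ^t·E[r] = -1.237831, running G = -12.212453
t=7: π = [0.2484, 0.2360, 0.3168, 0.1988], E[r] = -2.3292, γ^t·E[r] = -1.114045, running G = -13.326498
t=8: π = [0.2484, 0.2360, 0.3168, 0.1988], E[r] = -2.3292, γ^t·E[r] = -1.002641, running G = -14.329139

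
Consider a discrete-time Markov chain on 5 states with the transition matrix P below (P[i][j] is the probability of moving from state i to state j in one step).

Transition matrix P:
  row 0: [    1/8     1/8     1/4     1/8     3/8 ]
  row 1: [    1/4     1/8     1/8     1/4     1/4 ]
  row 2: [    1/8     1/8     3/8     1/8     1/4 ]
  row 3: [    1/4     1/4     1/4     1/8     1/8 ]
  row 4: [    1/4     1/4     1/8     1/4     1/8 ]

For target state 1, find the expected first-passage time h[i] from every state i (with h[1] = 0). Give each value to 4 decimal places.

First-step conditioning: h[1] = 0; for i ≠ 1, h[i] = 1 + Σ_k P[i][k]·h[k].
  h[0] = 1 + 1/8·h[0] + 1/4·h[2] + 1/8·h[3] + 3/8·h[4]
  h[2] = 1 + 1/8·h[0] + 3/8·h[2] + 1/8·h[3] + 1/4·h[4]
  h[3] = 1 + 1/4·h[0] + 1/4·h[2] + 1/8·h[3] + 1/8·h[4]
  h[4] = 1 + 1/4·h[0] + 1/8·h[2] + 1/4·h[3] + 1/8·h[4]
Solving the 4×4 linear system over states ≠ 1 gives exactly h = [566/99, 0, 575/99, 511/99, 503/99] (h[1] = 0 is the target).

h = [5.7172, 0.0000, 5.8081, 5.1616, 5.0808]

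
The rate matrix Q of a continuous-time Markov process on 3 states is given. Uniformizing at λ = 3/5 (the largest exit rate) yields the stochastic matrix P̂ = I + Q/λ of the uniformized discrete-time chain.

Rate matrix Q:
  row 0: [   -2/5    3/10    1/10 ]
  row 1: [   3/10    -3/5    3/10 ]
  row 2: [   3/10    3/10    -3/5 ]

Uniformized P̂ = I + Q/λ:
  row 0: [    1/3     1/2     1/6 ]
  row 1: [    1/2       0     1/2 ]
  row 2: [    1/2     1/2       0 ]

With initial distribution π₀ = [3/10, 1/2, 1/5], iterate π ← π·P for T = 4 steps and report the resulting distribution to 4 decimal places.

t=0: π = [0.3000, 0.5000, 0.2000]
t=1: π = [0.4500, 0.2500, 0.3000]
t=2: π = [0.4250, 0.3750, 0.2000]
t=3: π = [0.4292, 0.3125, 0.2583]
t=4: π = [0.4285, 0.3438, 0.2278]

π = [0.4285, 0.3438, 0.2278]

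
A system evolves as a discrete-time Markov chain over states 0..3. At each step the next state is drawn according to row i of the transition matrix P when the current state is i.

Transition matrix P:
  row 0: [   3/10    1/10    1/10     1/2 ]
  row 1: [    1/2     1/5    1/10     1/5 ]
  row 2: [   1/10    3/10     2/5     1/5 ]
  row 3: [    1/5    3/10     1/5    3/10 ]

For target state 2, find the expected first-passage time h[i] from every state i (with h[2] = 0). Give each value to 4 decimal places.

h = [7.3077, 7.5000, 0.0000, 6.7308]

First-step conditioning: h[2] = 0; for i ≠ 2, h[i] = 1 + Σ_k P[i][k]·h[k].
  h[0] = 1 + 3/10·h[0] + 1/10·h[1] + 1/2·h[3]
  h[1] = 1 + 1/2·h[0] + 1/5·h[1] + 1/5·h[3]
  h[3] = 1 + 1/5·h[0] + 3/10·h[1] + 3/10·h[3]
Solving the 3×3 linear system over states ≠ 2 gives exactly h = [95/13, 15/2, 0, 175/26] (h[2] = 0 is the target).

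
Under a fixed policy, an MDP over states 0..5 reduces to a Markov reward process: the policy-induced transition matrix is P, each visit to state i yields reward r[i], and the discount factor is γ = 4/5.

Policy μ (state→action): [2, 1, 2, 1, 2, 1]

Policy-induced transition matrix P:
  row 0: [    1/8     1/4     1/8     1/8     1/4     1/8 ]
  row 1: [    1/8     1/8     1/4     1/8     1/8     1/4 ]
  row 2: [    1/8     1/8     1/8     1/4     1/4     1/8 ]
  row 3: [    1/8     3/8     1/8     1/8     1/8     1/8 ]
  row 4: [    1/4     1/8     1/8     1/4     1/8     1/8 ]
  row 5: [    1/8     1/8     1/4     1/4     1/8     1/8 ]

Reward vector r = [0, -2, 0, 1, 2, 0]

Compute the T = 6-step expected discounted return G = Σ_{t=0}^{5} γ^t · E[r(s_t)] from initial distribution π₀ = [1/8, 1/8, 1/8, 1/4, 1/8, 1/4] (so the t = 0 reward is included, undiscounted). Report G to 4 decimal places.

t=0: π = [0.1250, 0.1250, 0.1250, 0.2500, 0.1250, 0.2500], E[r] = 0.2500, γ^t·E[r] = 0.250000, running G = 0.250000
t=1: π = [0.1406, 0.2031, 0.1719, 0.1875, 0.1563, 0.1406], E[r] = 0.0938, γ^t·E[r] = 0.075000, running G = 0.325000
t=2: π = [0.1445, 0.1895, 0.1680, 0.1836, 0.1641, 0.1504], E[r] = 0.1328, γ^t·E[r] = 0.085000, running G = 0.410000
t=3: π = [0.1455, 0.1890, 0.1675, 0.1853, 0.1641, 0.1487], E[r] = 0.1355, γ^t·E[r] = 0.069375, running G = 0.479375
t=4: π = [0.1455, 0.1895, 0.1672, 0.1850, 0.1641, 0.1486], E[r] = 0.1342, γ^t·E[r] = 0.054988, running G = 0.534363
t=5: π = [0.1455, 0.1894, 0.1673, 0.1850, 0.1641, 0.1487], E[r] = 0.1343, γ^t·E[r] = 0.044001, running G = 0.578364

G = 0.5784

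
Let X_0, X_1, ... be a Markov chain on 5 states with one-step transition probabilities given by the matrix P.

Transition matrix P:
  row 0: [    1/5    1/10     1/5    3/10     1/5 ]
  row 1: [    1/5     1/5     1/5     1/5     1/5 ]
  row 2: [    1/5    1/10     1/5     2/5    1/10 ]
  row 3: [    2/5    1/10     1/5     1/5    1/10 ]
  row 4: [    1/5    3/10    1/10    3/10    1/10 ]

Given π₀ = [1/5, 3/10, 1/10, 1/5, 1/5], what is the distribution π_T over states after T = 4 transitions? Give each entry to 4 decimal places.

π = [0.2553, 0.1423, 0.1860, 0.2767, 0.1398]

t=0: π = [0.2000, 0.3000, 0.1000, 0.2000, 0.2000]
t=1: π = [0.2400, 0.1700, 0.1800, 0.2600, 0.1500]
t=2: π = [0.2520, 0.1470, 0.1850, 0.2750, 0.1410]
t=3: π = [0.2550, 0.1429, 0.1859, 0.2763, 0.1399]
t=4: π = [0.2553, 0.1423, 0.1860, 0.2767, 0.1398]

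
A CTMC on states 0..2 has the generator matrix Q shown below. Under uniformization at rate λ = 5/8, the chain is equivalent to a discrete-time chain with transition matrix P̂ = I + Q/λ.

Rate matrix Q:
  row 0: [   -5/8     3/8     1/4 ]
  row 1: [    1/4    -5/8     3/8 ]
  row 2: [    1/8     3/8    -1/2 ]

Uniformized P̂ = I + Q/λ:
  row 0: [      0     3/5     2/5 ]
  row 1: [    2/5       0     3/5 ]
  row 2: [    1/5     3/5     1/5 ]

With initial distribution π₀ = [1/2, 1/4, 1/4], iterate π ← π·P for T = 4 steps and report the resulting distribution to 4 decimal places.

π = [0.2376, 0.3588, 0.4036]

t=0: π = [0.5000, 0.2500, 0.2500]
t=1: π = [0.1500, 0.4500, 0.4000]
t=2: π = [0.2600, 0.3300, 0.4100]
t=3: π = [0.2140, 0.4020, 0.3840]
t=4: π = [0.2376, 0.3588, 0.4036]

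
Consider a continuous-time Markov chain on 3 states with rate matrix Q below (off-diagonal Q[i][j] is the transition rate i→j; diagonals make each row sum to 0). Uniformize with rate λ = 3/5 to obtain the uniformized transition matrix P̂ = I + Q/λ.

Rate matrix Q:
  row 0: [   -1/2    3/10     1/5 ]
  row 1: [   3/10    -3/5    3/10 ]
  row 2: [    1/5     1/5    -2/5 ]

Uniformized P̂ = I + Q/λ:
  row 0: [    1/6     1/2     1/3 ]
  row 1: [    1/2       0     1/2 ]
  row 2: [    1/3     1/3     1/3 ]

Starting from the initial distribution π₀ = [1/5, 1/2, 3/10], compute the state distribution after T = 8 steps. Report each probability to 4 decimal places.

t=0: π = [0.2000, 0.5000, 0.3000]
t=1: π = [0.3833, 0.2000, 0.4167]
t=2: π = [0.3028, 0.3306, 0.3667]
t=3: π = [0.3380, 0.2736, 0.3884]
t=4: π = [0.3226, 0.2985, 0.3789]
t=5: π = [0.3293, 0.2876, 0.3831]
t=6: π = [0.3264, 0.2923, 0.3813]
t=7: π = [0.3277, 0.2903, 0.3821]
t=8: π = [0.3271, 0.2912, 0.3817]

π = [0.3271, 0.2912, 0.3817]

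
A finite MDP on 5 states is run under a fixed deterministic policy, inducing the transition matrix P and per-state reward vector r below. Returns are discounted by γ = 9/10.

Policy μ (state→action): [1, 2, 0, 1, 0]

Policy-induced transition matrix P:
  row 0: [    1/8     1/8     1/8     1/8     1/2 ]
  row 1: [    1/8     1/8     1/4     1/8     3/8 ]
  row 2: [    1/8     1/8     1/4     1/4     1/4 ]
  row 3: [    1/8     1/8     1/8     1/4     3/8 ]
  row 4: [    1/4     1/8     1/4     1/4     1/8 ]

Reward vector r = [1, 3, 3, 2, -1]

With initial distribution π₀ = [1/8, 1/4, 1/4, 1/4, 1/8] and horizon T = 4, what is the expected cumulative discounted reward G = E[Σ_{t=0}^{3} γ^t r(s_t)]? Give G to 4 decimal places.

G = 5.0707

t=0: π = [0.1250, 0.2500, 0.2500, 0.2500, 0.1250], E[r] = 2.0000, γ^t·E[r] = 2.000000, running G = 2.000000
t=1: π = [0.1406, 0.1250, 0.2031, 0.2031, 0.3281], E[r] = 1.2031, γ^t·E[r] = 1.082813, running G = 3.082813
t=2: π = [0.1660, 0.1250, 0.2070, 0.2168, 0.2852], E[r] = 1.3105, γ^t·E[r] = 1.061543, running G = 4.144355
t=3: π = [0.1606, 0.1250, 0.2021, 0.2136, 0.2986], E[r] = 1.2708, γ^t·E[r] = 0.926378, running G = 5.070734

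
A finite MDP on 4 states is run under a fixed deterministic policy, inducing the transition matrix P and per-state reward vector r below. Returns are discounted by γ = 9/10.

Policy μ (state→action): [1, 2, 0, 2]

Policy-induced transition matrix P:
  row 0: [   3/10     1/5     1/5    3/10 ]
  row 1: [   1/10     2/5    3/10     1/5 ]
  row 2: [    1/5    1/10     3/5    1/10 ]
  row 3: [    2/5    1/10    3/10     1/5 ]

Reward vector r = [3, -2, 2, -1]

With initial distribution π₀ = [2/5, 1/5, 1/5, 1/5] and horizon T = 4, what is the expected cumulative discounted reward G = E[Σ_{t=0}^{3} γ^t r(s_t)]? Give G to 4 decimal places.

G = 3.1668

t=0: π = [0.4000, 0.2000, 0.2000, 0.2000], E[r] = 1.0000, γ^t·E[r] = 1.000000, running G = 1.000000
t=1: π = [0.2600, 0.2000, 0.3200, 0.2200], E[r] = 0.8000, γ^t·E[r] = 0.720000, running G = 1.720000
t=2: π = [0.2500, 0.1860, 0.3700, 0.1940], E[r] = 0.9240, γ^t·E[r] = 0.748440, running G = 2.468440
t=3: π = [0.2452, 0.1808, 0.3860, 0.1880], E[r] = 0.9580, γ^t·E[r] = 0.698382, running G = 3.166822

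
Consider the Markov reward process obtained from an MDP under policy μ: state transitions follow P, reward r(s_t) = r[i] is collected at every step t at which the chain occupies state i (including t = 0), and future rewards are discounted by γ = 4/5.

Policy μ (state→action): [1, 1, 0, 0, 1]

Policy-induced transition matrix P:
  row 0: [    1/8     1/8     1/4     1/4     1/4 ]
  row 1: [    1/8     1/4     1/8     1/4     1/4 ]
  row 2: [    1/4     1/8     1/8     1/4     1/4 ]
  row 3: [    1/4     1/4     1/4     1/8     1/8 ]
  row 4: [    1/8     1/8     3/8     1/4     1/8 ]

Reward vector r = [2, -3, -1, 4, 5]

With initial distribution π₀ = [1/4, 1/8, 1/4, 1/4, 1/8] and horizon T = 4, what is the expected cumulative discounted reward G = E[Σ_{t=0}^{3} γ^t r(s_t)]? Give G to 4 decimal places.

t=0: π = [0.2500, 0.1250, 0.2500, 0.2500, 0.1250], E[r] = 1.5000, γ^t·E[r] = 1.500000, running G = 1.500000
t=1: π = [0.1875, 0.1719, 0.2188, 0.2188, 0.2031], E[r] = 1.5313, γ^t·E[r] = 1.225000, running G = 2.725000
t=2: π = [0.1797, 0.1738, 0.2266, 0.2227, 0.1973], E[r] = 1.4883, γ^t·E[r] = 0.952500, running G = 3.677500
t=3: π = [0.1812, 0.1746, 0.2246, 0.2222, 0.1975], E[r] = 1.4902, γ^t·E[r] = 0.763000, running G = 4.440500

G = 4.4405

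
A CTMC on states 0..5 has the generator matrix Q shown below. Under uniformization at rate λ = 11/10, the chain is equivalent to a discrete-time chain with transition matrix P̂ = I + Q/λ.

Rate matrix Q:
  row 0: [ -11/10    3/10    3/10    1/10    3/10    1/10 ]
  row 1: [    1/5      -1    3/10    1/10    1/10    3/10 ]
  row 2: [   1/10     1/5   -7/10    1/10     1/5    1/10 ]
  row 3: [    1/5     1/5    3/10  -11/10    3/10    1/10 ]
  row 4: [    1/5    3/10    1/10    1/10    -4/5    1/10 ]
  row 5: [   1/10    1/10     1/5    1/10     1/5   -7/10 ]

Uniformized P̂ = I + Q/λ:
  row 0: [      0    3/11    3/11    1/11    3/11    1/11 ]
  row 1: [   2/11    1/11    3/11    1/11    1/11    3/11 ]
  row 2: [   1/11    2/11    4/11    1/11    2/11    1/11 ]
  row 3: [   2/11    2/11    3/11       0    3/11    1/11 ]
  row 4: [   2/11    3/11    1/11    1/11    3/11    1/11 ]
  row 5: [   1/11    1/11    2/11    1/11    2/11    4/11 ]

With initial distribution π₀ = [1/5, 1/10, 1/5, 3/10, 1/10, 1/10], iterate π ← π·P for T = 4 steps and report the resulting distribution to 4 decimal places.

π = [0.1221, 0.1797, 0.2427, 0.0833, 0.2026, 0.1696]

t=0: π = [0.2000, 0.1000, 0.2000, 0.3000, 0.1000, 0.1000]
t=1: π = [0.1182, 0.1909, 0.2636, 0.0636, 0.2273, 0.1364]
t=2: π = [0.1240, 0.1835, 0.2430, 0.0851, 0.2017, 0.1628]
t=3: π = [0.1224, 0.1799, 0.2434, 0.0832, 0.2025, 0.1687]
t=4: π = [0.1221, 0.1797, 0.2427, 0.0833, 0.2026, 0.1696]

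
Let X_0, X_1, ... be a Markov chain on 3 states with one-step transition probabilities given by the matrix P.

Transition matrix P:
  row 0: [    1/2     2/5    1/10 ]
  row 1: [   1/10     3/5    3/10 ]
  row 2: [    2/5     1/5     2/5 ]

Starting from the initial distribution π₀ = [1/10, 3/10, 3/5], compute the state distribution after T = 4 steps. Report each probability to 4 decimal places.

t=0: π = [0.1000, 0.3000, 0.6000]
t=1: π = [0.3200, 0.3400, 0.3400]
t=2: π = [0.3300, 0.4000, 0.2700]
t=3: π = [0.3130, 0.4260, 0.2610]
t=4: π = [0.3035, 0.4330, 0.2635]

π = [0.3035, 0.4330, 0.2635]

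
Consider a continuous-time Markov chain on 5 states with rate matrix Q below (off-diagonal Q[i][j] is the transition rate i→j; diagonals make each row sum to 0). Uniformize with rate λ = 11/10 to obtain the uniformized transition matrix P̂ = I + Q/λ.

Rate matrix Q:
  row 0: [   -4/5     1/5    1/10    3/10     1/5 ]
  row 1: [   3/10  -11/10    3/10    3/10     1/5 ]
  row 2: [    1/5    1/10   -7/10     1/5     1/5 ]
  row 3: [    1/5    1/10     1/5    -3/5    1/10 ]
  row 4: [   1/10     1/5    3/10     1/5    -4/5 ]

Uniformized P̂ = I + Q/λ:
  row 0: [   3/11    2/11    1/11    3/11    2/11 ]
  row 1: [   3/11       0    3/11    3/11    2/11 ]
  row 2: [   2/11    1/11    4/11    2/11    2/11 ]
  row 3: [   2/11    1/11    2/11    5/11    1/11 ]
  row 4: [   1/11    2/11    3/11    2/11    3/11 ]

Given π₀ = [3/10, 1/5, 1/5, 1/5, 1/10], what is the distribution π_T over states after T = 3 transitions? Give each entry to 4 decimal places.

π = [0.1946, 0.1137, 0.2316, 0.2889, 0.1712]

t=0: π = [0.3000, 0.2000, 0.2000, 0.2000, 0.1000]
t=1: π = [0.2182, 0.1091, 0.2182, 0.2818, 0.1727]
t=2: π = [0.1959, 0.1165, 0.2273, 0.2884, 0.1719]
t=3: π = [0.1946, 0.1137, 0.2316, 0.2889, 0.1712]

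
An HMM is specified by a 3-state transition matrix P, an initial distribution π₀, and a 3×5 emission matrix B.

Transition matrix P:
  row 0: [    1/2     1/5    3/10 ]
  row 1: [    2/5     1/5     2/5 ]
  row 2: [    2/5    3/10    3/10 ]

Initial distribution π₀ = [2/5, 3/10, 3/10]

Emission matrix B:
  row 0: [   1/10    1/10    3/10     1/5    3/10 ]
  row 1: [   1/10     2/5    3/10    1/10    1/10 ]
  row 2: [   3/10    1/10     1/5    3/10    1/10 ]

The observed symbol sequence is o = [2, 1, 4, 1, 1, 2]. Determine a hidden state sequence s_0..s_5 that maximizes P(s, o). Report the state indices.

t=0: δ = [1.200e-01, 9.000e-02, 6.000e-02]  (obs o_0=2)
t=1: δ = [6.000e-03, 9.600e-03, 3.600e-03]  ψ = [0, 0, 0]  (obs o_1=1)
t=2: δ = [1.152e-03, 1.920e-04, 3.840e-04]  ψ = [1, 1, 1]  (obs o_2=4)
t=3: δ = [5.760e-05, 9.216e-05, 3.456e-05]  ψ = [0, 0, 0]  (obs o_3=1)
t=4: δ = [3.686e-06, 7.373e-06, 3.686e-06]  ψ = [1, 1, 1]  (obs o_4=1)
t=5: δ = [8.847e-07, 4.424e-07, 5.898e-07]  ψ = [1, 1, 1]  (obs o_5=2)
backtrack: best end state = 0; path = [0, 1, 0, 1, 1, 0]

path = [0, 1, 0, 1, 1, 0]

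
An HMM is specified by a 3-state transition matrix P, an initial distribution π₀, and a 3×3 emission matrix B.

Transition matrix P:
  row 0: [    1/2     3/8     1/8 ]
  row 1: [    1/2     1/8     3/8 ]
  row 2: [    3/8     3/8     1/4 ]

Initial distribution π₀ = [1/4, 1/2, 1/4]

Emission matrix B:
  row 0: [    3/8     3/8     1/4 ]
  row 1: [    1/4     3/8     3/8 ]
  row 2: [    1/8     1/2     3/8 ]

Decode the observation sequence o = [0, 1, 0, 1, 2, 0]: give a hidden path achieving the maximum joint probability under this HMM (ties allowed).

t=0: δ = [9.375e-02, 1.250e-01, 3.125e-02]  (obs o_0=0)
t=1: δ = [2.344e-02, 1.318e-02, 2.344e-02]  ψ = [1, 0, 1]  (obs o_1=1)
t=2: δ = [4.395e-03, 2.197e-03, 7.324e-04]  ψ = [0, 0, 2]  (obs o_2=0)
t=3: δ = [8.240e-04, 6.180e-04, 4.120e-04]  ψ = [0, 0, 1]  (obs o_3=1)
t=4: δ = [1.030e-04, 1.159e-04, 8.690e-05]  ψ = [0, 0, 1]  (obs o_4=2)
t=5: δ = [2.173e-05, 9.656e-06, 5.431e-06]  ψ = [1, 0, 1]  (obs o_5=0)
backtrack: best end state = 0; path = [1, 0, 0, 0, 1, 0]

path = [1, 0, 0, 0, 1, 0]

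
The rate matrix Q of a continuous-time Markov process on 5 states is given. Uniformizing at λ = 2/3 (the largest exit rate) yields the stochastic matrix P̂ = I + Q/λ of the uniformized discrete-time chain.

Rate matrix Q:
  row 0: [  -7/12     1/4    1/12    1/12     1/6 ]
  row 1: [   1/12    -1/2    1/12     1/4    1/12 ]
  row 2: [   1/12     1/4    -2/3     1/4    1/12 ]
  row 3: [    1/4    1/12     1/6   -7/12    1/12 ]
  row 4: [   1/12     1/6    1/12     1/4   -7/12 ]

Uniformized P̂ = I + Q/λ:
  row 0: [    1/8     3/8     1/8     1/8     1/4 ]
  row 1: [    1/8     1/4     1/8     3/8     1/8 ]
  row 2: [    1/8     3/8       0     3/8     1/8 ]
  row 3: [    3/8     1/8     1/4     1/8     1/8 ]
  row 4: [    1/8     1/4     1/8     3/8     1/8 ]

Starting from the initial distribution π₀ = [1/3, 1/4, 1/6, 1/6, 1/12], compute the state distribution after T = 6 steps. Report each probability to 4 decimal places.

t=0: π = [0.3333, 0.2500, 0.1667, 0.1667, 0.0833]
t=1: π = [0.1667, 0.2917, 0.1250, 0.2500, 0.1667]
t=2: π = [0.1875, 0.2552, 0.1406, 0.2708, 0.1458]
t=3: π = [0.1927, 0.2572, 0.1413, 0.2604, 0.1484]
t=4: π = [0.1901, 0.2592, 0.1399, 0.2617, 0.1491]
t=5: π = [0.1904, 0.2585, 0.1402, 0.2620, 0.1488]
t=6: π = [0.1905, 0.2586, 0.1402, 0.2619, 0.1488]

π = [0.1905, 0.2586, 0.1402, 0.2619, 0.1488]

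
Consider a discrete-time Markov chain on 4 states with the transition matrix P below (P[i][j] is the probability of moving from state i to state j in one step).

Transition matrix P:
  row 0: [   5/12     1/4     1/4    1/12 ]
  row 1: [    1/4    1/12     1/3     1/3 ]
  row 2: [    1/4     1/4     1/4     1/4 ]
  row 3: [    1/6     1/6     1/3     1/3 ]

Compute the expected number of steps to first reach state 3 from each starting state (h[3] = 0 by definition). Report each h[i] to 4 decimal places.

h = [5.5082, 4.2623, 4.5902, 0.0000]

First-step conditioning: h[3] = 0; for i ≠ 3, h[i] = 1 + Σ_k P[i][k]·h[k].
  h[0] = 1 + 5/12·h[0] + 1/4·h[1] + 1/4·h[2]
  h[1] = 1 + 1/4·h[0] + 1/12·h[1] + 1/3·h[2]
  h[2] = 1 + 1/4·h[0] + 1/4·h[1] + 1/4·h[2]
Solving the 3×3 linear system over states ≠ 3 gives exactly h = [336/61, 260/61, 280/61, 0] (h[3] = 0 is the target).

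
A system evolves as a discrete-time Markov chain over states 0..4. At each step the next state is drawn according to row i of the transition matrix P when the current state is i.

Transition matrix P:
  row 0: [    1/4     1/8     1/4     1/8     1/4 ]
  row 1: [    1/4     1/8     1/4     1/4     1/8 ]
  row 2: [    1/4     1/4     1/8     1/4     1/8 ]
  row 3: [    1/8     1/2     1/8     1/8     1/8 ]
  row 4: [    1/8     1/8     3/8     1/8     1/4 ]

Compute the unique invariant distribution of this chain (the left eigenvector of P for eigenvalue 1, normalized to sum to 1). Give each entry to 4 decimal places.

π = [0.2059, 0.2202, 0.2213, 0.1802, 0.1723]

Balance equations π_j = Σ_i π_i·P[i][j]:
  π_0 = 1/4·π_0 + 1/4·π_1 + 1/4·π_2 + 1/8·π_3 + 1/8·π_4
  π_1 = 1/8·π_0 + 1/8·π_1 + 1/4·π_2 + 1/2·π_3 + 1/8·π_4
  π_2 = 1/4·π_0 + 1/4·π_1 + 1/8·π_2 + 1/8·π_3 + 3/8·π_4
  π_3 = 1/8·π_0 + 1/4·π_1 + 1/4·π_2 + 1/8·π_3 + 1/8·π_4
  normalize: π_0 + π_1 + π_2 + π_3 + π_4 = 1
Solving the linear system gives exactly π = [104/505, 1001/4545, 1006/4545, 91/505, 87/505].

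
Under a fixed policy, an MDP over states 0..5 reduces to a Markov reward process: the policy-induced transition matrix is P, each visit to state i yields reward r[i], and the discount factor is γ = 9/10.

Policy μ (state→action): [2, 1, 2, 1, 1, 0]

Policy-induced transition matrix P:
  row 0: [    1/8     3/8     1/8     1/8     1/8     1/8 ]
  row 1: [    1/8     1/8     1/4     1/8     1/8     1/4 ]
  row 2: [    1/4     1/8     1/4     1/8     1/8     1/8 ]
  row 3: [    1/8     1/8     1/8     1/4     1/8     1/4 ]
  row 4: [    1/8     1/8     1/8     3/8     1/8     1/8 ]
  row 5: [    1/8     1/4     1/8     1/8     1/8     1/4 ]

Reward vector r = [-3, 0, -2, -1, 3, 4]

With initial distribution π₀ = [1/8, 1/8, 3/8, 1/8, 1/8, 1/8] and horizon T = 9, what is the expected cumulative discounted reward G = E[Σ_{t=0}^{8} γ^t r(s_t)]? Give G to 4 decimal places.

t=0: π = [0.1250, 0.1250, 0.3750, 0.1250, 0.1250, 0.1250], E[r] = -0.3750, γ^t·E[r] = -0.375000, running G = -0.375000
t=1: π = [0.1719, 0.1719, 0.1875, 0.1719, 0.1250, 0.1719], E[r] = 0.0000, γ^t·E[r] = 0.000000, running G = -0.375000
t=2: π = [0.1484, 0.1895, 0.1699, 0.1777, 0.1250, 0.1895], E[r] = 0.1699, γ^t·E[r] = 0.137637, running G = -0.237363
t=3: π = [0.1462, 0.1858, 0.1699, 0.1785, 0.1250, 0.1946], E[r] = 0.1963, γ^t·E[r] = 0.143095, running G = -0.094269
t=4: π = [0.1462, 0.1859, 0.1695, 0.1786, 0.1250, 0.1949], E[r] = 0.1982, γ^t·E[r] = 0.130047, running G = 0.035778
t=5: π = [0.1462, 0.1859, 0.1694, 0.1786, 0.1250, 0.1949], E[r] = 0.1987, γ^t·E[r] = 0.117326, running G = 0.153104
t=6: π = [0.1462, 0.1859, 0.1694, 0.1786, 0.1250, 0.1949], E[r] = 0.1988, γ^t·E[r] = 0.105630, running G = 0.258734
t=7: π = [0.1462, 0.1859, 0.1694, 0.1786, 0.1250, 0.1949], E[r] = 0.1988, γ^t·E[r] = 0.095070, running G = 0.353805
t=8: π = [0.1462, 0.1859, 0.1694, 0.1786, 0.1250, 0.1949], E[r] = 0.1988, γ^t·E[r] = 0.085564, running G = 0.439369

G = 0.4394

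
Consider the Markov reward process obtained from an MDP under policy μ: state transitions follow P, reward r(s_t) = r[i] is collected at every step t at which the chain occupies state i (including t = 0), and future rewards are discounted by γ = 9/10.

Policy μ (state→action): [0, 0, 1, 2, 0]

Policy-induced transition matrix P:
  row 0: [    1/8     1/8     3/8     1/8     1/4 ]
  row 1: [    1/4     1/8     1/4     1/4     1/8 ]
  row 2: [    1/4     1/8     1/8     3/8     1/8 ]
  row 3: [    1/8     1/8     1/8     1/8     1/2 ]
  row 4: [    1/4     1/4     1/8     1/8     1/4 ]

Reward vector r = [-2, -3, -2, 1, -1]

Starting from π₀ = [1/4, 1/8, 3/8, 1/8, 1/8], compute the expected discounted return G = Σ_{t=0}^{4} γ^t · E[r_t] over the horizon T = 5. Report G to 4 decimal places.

G = -5.6153

t=0: π = [0.2500, 0.1250, 0.3750, 0.1250, 0.1250], E[r] = -1.6250, γ^t·E[r] = -1.625000, running G = -1.625000
t=1: π = [0.2031, 0.1406, 0.2031, 0.2344, 0.2188], E[r] = -1.2188, γ^t·E[r] = -1.096875, running G = -2.721875
t=2: π = [0.1953, 0.1523, 0.1934, 0.1934, 0.2656], E[r] = -1.3066, γ^t·E[r] = -1.058379, running G = -3.780254
t=3: π = [0.2014, 0.1582, 0.1929, 0.1924, 0.2551], E[r] = -1.3259, γ^t·E[r] = -0.966601, running G = -4.746855
t=4: π = [0.2008, 0.1569, 0.1951, 0.1930, 0.2542], E[r] = -1.3237, γ^t·E[r] = -0.868480, running G = -5.615335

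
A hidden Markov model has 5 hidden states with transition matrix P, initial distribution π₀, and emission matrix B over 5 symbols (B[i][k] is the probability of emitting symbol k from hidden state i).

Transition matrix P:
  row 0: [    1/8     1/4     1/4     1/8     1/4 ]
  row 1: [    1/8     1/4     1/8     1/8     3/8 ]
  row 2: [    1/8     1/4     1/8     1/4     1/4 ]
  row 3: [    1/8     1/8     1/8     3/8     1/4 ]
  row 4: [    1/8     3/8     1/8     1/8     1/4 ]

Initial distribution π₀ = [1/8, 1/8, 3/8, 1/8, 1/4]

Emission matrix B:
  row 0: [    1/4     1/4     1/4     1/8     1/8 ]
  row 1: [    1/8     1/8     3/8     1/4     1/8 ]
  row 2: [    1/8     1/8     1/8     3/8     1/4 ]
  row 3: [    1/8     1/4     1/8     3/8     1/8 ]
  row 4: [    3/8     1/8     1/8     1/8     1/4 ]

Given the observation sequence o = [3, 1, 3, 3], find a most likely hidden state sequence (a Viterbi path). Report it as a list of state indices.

t=0: δ = [1.562e-02, 3.125e-02, 1.406e-01, 4.688e-02, 3.125e-02]  (obs o_0=3)
t=1: δ = [4.395e-03, 4.395e-03, 2.197e-03, 8.789e-03, 4.395e-03]  ψ = [2, 2, 2, 2, 2]  (obs o_1=1)
t=2: δ = [1.373e-04, 4.120e-04, 4.120e-04, 1.236e-03, 2.747e-04]  ψ = [3, 4, 0, 3, 3]  (obs o_2=3)
t=3: δ = [1.931e-05, 3.862e-05, 5.794e-05, 1.738e-04, 3.862e-05]  ψ = [3, 3, 3, 3, 3]  (obs o_3=3)
backtrack: best end state = 3; path = [2, 3, 3, 3]

path = [2, 3, 3, 3]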